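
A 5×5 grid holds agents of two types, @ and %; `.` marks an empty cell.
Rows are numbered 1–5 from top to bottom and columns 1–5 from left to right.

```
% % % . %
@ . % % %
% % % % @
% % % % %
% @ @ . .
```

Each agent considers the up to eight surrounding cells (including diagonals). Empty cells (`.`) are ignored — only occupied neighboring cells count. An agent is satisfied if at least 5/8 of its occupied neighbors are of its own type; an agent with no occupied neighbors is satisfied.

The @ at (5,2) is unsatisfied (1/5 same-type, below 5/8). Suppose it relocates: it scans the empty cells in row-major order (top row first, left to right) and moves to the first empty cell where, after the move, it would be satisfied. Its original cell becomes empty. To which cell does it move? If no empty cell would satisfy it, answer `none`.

Vacating (5,2). Empty cells in order:
  (1,4): 0/5 same-type → still unsatisfied.
  (2,2): 1/8 same-type → still unsatisfied.
  (5,4): 1/4 same-type → still unsatisfied.
  (5,5): 0/2 same-type → still unsatisfied.

none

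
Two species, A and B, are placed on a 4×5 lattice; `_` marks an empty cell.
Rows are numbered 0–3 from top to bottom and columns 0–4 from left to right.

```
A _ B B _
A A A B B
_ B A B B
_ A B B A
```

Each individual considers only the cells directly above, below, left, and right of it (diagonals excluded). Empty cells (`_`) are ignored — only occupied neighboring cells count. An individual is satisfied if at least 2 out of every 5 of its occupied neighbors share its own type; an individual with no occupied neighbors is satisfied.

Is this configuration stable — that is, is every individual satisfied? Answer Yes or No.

No

(0,0)A 1/1 ✓
(0,2)B 1/2 ✓
(0,3)B 2/2 ✓
(1,0)A 2/2 ✓
(1,1)A 2/3 ✓
(1,2)A 2/4 ✓
(1,3)B 3/4 ✓
(1,4)B 2/2 ✓
(2,1)B 0/3 ✗
(2,2)A 1/4 ✗
(2,3)B 3/4 ✓
(2,4)B 2/3 ✓
(3,1)A 0/2 ✗
(3,2)B 1/3 ✗
(3,3)B 2/3 ✓
(3,4)A 0/2 ✗
For instance (2,1) has only 0/3 same-type neighbors, below 2/5.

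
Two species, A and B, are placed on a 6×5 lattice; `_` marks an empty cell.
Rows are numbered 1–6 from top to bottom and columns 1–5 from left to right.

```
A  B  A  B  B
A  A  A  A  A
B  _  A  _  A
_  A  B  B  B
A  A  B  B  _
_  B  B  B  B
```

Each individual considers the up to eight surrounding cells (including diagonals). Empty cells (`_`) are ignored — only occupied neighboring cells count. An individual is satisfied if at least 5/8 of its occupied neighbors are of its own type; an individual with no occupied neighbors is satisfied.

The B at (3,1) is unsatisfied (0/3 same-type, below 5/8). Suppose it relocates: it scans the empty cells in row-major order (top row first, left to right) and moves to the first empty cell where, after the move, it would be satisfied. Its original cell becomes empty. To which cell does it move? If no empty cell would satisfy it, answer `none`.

Vacating (3,1). Empty cells in order:
  (3,2): 1/6 same-type → still unsatisfied.
  (3,4): 3/8 same-type → still unsatisfied.
  (4,1): 0/3 same-type → still unsatisfied.
  (5,5): 5/5 same-type → satisfied — stop here.

(5,5)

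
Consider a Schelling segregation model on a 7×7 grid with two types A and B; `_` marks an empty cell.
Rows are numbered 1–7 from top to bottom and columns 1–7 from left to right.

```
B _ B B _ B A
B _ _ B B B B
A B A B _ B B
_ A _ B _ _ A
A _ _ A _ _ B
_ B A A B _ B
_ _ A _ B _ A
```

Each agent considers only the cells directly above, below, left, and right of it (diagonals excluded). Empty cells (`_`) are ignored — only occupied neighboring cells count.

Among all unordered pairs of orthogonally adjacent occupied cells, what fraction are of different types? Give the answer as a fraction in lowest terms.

Scan each occupied cell's neighbors to the right and below so each pair is counted once.
Row 1: B(1,1)–B(2,1)= B(1,3)–B(1,4)= B(1,4)–B(2,4)= B(1,6)–A(1,7)≠ B(1,6)–B(2,6)= A(1,7)–B(2,7)≠  → 2/6 unlike.
Row 2: B(2,1)–A(3,1)≠ B(2,4)–B(2,5)= B(2,4)–B(3,4)= B(2,5)–B(2,6)= B(2,6)–B(2,7)= B(2,6)–B(3,6)= B(2,7)–B(3,7)=  → 1/7 unlike.
Row 3: A(3,1)–B(3,2)≠ B(3,2)–A(3,3)≠ B(3,2)–A(4,2)≠ A(3,3)–B(3,4)≠ B(3,4)–B(4,4)= B(3,6)–B(3,7)= B(3,7)–A(4,7)≠  → 5/7 unlike.
Row 4: B(4,4)–A(5,4)≠ A(4,7)–B(5,7)≠  → 2/2 unlike.
Row 5: A(5,4)–A(6,4)= B(5,7)–B(6,7)=  → 0/2 unlike.
Row 6: B(6,2)–A(6,3)≠ A(6,3)–A(6,4)= A(6,3)–A(7,3)= A(6,4)–B(6,5)≠ B(6,5)–B(7,5)= B(6,7)–A(7,7)≠  → 3/6 unlike.
Total adjacent occupied pairs: 30; unlike-type pairs: 13.
13/30 is already in lowest terms.

13/30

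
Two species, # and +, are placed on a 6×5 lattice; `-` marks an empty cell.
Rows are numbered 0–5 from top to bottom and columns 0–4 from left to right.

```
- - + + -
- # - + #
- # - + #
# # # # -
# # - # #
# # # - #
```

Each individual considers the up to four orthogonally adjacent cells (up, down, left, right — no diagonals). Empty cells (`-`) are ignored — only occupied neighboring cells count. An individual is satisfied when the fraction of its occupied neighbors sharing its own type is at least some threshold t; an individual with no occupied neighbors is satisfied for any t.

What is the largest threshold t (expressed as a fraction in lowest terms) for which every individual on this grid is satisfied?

Row 0: (0,2)+ 1/1 · (0,3)+ 2/2
Row 1: (1,1)# 1/1 · (1,3)+ 2/3 · (1,4)# 1/2
Row 2: (2,1)# 2/2 · (2,3)+ 1/3 · (2,4)# 1/2
Row 3: (3,0)# 2/2 · (3,1)# 4/4 · (3,2)# 2/2 · (3,3)# 2/3
Row 4: (4,0)# 3/3 · (4,1)# 3/3 · (4,3)# 2/2 · (4,4)# 2/2
Row 5: (5,0)# 2/2 · (5,1)# 3/3 · (5,2)# 1/1 · (5,4)# 1/1
The smallest same-type fraction is 1/3 at (2,3), which reduces to 1/3. Any threshold above that leaves this individual unsatisfied.

1/3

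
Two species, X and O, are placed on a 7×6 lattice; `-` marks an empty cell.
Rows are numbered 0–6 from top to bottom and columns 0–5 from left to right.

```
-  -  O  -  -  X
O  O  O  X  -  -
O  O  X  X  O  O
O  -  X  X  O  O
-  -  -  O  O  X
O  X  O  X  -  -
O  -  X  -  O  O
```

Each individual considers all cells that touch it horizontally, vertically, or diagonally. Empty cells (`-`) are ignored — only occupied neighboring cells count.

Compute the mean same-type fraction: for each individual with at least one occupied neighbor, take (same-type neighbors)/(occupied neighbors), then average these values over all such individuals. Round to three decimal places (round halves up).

0.595

(0,2)O 2/3
(0,5)X — no occupied neighbors
(1,0)O 3/3
(1,1)O 5/6
(1,2)O 3/6
(1,3)X 2/5
(2,0)O 4/4
(2,1)O 5/7
(2,2)X 4/7
(2,3)X 4/7
(2,4)O 3/6
(2,5)O 3/3
(3,0)O 2/2
(3,2)X 3/5
(3,3)X 3/7
(3,4)O 5/8
(3,5)O 4/5
(4,3)O 3/6
(4,4)O 3/6
(4,5)X 0/3
(5,0)O 1/2
(5,1)X 1/4
(5,2)O 1/4
(5,3)X 1/5
(6,0)O 1/2
(6,2)X 2/3
(6,4)O 1/2
(6,5)O 1/1
Sum over 27 individuals: 2/3 + 3/3 + 5/6 + 3/6 + 2/5 + 4/4 + 5/7 + 4/7 + 4/7 + 3/6 + 3/3 + 2/2 + 3/5 + 3/7 + 5/8 + 4/5 + 3/6 + 3/6 + 0/3 + 1/2 + 1/4 + 1/4 + 1/5 + 1/2 + 2/3 + 1/2 + 1/1 = 2701/168; mean = 2701/168 ÷ 27 = 2701/4536 = 0.595458… → 0.595.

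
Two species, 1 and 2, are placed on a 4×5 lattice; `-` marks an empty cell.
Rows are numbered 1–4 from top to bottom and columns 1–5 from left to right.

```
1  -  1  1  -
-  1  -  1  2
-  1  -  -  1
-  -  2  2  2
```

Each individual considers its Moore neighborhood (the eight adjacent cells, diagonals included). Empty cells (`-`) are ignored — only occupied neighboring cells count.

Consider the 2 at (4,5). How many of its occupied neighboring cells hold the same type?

1

Occupied neighbors of (4,5): (3,5)=1, (4,4)=2.
Same type (2): 1 of 2.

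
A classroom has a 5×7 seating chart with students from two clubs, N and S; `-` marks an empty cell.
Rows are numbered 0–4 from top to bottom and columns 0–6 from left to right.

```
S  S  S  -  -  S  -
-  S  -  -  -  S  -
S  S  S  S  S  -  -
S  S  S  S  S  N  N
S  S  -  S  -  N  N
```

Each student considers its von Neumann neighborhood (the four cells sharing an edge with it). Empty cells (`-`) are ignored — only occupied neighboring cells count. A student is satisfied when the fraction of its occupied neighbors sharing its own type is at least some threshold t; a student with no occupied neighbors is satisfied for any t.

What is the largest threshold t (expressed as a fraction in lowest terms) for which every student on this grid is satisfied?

2/3

(0,0)S 1/1
(0,1)S 3/3
(0,2)S 1/1
(0,5)S 1/1
(1,1)S 2/2
(1,5)S 1/1
(2,0)S 2/2
(2,1)S 4/4
(2,2)S 3/3
(2,3)S 3/3
(2,4)S 2/2
(3,0)S 3/3
(3,1)S 4/4
(3,2)S 3/3
(3,3)S 4/4
(3,4)S 2/3
(3,5)N 2/3
(3,6)N 2/2
(4,0)S 2/2
(4,1)S 2/2
(4,3)S 1/1
(4,5)N 2/2
(4,6)N 2/2
The smallest same-type fraction is 2/3 at (3,4), which reduces to 2/3. Any threshold above that leaves this student unsatisfied.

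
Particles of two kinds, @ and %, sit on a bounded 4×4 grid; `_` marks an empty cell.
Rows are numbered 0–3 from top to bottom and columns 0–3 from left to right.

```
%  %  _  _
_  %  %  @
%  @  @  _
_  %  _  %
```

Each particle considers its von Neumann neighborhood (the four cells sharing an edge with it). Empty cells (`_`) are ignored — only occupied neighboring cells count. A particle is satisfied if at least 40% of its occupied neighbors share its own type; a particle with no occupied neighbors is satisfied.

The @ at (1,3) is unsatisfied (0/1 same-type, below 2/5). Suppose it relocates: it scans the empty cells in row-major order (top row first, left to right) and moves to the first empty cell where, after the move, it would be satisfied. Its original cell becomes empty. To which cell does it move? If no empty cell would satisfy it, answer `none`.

Vacating (1,3). Empty cells in order:
  (0,2): 0/2 same-type → still unsatisfied.
  (0,3): 0/0 same-type → satisfied — stop here.

(0,3)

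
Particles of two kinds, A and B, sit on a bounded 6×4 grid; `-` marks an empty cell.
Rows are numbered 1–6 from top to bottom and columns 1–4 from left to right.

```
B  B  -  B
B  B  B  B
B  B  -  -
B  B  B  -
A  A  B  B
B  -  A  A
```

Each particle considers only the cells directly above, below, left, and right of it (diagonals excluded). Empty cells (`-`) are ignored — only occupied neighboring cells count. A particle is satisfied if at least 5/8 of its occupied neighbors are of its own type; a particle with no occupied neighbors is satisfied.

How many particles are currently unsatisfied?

7

Row 1: (1,1)B 2/2 ✓ · (1,2)B 2/2 ✓ · (1,4)B 1/1 ✓
Row 2: (2,1)B 3/3 ✓ · (2,2)B 4/4 ✓ · (2,3)B 2/2 ✓ · (2,4)B 2/2 ✓
Row 3: (3,1)B 3/3 ✓ · (3,2)B 3/3 ✓
Row 4: (4,1)B 2/3 ✓ · (4,2)B 3/4 ✓ · (4,3)B 2/2 ✓
Row 5: (5,1)A 1/3 ✗ · (5,2)A 1/3 ✗ · (5,3)B 2/4 ✗ · (5,4)B 1/2 ✗
Row 6: (6,1)B 0/1 ✗ · (6,3)A 1/2 ✗ · (6,4)A 1/2 ✗
Unsatisfied: (5,1), (5,2), (5,3), (5,4), (6,1), (6,3), (6,4) — 7 in total.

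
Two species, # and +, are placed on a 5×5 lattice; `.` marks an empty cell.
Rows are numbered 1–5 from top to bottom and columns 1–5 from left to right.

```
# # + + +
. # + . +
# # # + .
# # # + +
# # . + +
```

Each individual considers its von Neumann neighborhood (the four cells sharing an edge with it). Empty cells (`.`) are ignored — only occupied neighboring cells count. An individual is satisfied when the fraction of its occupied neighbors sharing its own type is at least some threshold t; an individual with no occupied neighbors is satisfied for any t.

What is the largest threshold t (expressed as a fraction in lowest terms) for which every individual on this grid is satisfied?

1/3

(1,1)# 1/1
(1,2)# 2/3
(1,3)+ 2/3
(1,4)+ 2/2
(1,5)+ 2/2
(2,2)# 2/3
(2,3)+ 1/3
(2,5)+ 1/1
(3,1)# 2/2
(3,2)# 4/4
(3,3)# 2/4
(3,4)+ 1/2
(4,1)# 3/3
(4,2)# 4/4
(4,3)# 2/3
(4,4)+ 3/4
(4,5)+ 2/2
(5,1)# 2/2
(5,2)# 2/2
(5,4)+ 2/2
(5,5)+ 2/2
The smallest same-type fraction is 1/3 at (2,3), which reduces to 1/3. Any threshold above that leaves this individual unsatisfied.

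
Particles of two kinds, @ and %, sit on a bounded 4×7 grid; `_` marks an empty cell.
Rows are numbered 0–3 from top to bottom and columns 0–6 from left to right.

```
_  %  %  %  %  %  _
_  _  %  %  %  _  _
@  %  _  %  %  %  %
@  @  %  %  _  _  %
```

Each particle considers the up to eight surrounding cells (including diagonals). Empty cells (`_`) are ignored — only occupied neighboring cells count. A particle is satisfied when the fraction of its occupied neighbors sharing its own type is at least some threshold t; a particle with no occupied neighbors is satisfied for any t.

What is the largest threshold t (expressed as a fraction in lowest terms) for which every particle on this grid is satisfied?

(0,1)% 2/2
(0,2)% 4/4
(0,3)% 5/5
(0,4)% 4/4
(0,5)% 2/2
(1,2)% 6/6
(1,3)% 7/7
(1,4)% 7/7
(2,0)@ 2/3
(2,1)% 2/5
(2,3)% 6/6
(2,4)% 5/5
(2,5)% 4/4
(2,6)% 2/2
(3,0)@ 2/3
(3,1)@ 2/4
(3,2)% 3/4
(3,3)% 3/3
(3,6)% 2/2
The smallest same-type fraction is 2/5 at (2,1), which reduces to 2/5. Any threshold above that leaves this particle unsatisfied.

2/5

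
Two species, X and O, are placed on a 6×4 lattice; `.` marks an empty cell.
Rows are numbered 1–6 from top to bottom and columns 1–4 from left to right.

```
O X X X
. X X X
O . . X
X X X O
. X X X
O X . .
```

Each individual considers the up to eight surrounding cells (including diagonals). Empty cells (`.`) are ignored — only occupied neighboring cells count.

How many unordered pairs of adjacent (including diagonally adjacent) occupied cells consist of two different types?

11

Scan each occupied cell's neighbors to the right and below (and the two forward diagonals) so each pair is counted once.
Row 1: O(1,1)–X(1,2)≠ O(1,1)–X(2,2)≠ X(1,2)–X(1,3)= X(1,2)–X(2,2)= X(1,2)–X(2,3)= X(1,3)–X(1,4)= X(1,3)–X(2,3)= X(1,3)–X(2,4)= X(1,3)–X(2,2)= X(1,4)–X(2,4)= X(1,4)–X(2,3)=  → 2/11 unlike.
Row 2: X(2,2)–X(2,3)= X(2,2)–O(3,1)≠ X(2,3)–X(2,4)= X(2,3)–X(3,4)= X(2,4)–X(3,4)=  → 1/5 unlike.
Row 3: O(3,1)–X(4,1)≠ O(3,1)–X(4,2)≠ X(3,4)–O(4,4)≠ X(3,4)–X(4,3)=  → 3/4 unlike.
Row 4: X(4,1)–X(4,2)= X(4,1)–X(5,2)= X(4,2)–X(4,3)= X(4,2)–X(5,2)= X(4,2)–X(5,3)= X(4,3)–O(4,4)≠ X(4,3)–X(5,3)= X(4,3)–X(5,4)= X(4,3)–X(5,2)= O(4,4)–X(5,4)≠ O(4,4)–X(5,3)≠  → 3/11 unlike.
Row 5: X(5,2)–X(5,3)= X(5,2)–X(6,2)= X(5,2)–O(6,1)≠ X(5,3)–X(5,4)= X(5,3)–X(6,2)=  → 1/5 unlike.
Row 6: O(6,1)–X(6,2)≠  → 1/1 unlike.
Total adjacent occupied pairs: 37; unlike-type pairs: 11.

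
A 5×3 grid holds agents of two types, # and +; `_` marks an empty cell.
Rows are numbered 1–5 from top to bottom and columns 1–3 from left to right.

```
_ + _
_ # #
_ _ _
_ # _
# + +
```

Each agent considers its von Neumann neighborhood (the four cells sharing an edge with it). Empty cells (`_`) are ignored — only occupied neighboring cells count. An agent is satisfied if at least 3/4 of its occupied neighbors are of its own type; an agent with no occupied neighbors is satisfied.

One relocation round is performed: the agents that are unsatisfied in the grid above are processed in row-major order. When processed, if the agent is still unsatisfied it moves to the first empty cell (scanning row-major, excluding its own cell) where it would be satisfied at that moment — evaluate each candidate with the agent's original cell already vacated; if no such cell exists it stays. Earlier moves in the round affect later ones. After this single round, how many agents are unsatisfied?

Initially unsatisfied (in order): (1,2), (2,2), (4,2), (5,1), (5,2).
  (1,2) → (1,1).
  (2,2): now satisfied by earlier moves; stays.
  (4,2) → (1,3).
  (5,1) → (3,1).
  (5,2): now satisfied by earlier moves; stays.
Resulting grid:
+ _ #
_ # #
# _ _
_ _ _
_ + +
All satisfied now.

0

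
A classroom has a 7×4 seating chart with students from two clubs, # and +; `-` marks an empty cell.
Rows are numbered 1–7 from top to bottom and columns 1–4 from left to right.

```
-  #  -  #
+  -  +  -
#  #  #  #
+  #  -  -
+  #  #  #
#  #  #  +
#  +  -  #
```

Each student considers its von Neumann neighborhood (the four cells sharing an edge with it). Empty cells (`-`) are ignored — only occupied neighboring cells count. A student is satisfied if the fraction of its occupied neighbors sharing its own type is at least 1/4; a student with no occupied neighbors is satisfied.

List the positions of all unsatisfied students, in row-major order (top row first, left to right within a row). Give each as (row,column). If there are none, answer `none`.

(2,1), (2,3), (6,4), (7,2), (7,4)

Row 1: (1,2)# 0/0 ✓ · (1,4)# 0/0 ✓
Row 2: (2,1)+ 0/1 ✗ · (2,3)+ 0/1 ✗
Row 3: (3,1)# 1/3 ✓ · (3,2)# 3/3 ✓ · (3,3)# 2/3 ✓ · (3,4)# 1/1 ✓
Row 4: (4,1)+ 1/3 ✓ · (4,2)# 2/3 ✓
Row 5: (5,1)+ 1/3 ✓ · (5,2)# 3/4 ✓ · (5,3)# 3/3 ✓ · (5,4)# 1/2 ✓
Row 6: (6,1)# 2/3 ✓ · (6,2)# 3/4 ✓ · (6,3)# 2/3 ✓ · (6,4)+ 0/3 ✗
Row 7: (7,1)# 1/2 ✓ · (7,2)+ 0/2 ✗ · (7,4)# 0/1 ✗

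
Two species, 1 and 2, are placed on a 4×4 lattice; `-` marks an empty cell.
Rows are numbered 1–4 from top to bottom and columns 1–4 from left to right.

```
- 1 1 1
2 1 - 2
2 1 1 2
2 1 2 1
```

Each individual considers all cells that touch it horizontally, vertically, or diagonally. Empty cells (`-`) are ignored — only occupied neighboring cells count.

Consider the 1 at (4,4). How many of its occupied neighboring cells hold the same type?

Occupied neighbors of (4,4): (3,3)=1, (3,4)=2, (4,3)=2.
Same type (1): 1 of 3.

1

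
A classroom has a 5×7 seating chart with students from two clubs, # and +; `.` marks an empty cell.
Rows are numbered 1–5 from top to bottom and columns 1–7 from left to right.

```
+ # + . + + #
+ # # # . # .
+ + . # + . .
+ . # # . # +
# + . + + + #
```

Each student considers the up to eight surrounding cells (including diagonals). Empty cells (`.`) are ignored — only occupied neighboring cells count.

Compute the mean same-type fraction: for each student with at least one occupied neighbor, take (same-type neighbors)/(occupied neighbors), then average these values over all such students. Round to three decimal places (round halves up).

Row 1: (1,1)+ 1/3 · (1,2)# 2/5 · (1,3)+ 0/4 · (1,5)+ 1/3 · (1,6)+ 1/3 · (1,7)# 1/2
Row 2: (2,1)+ 3/5 · (2,2)# 2/7 · (2,3)# 4/6 · (2,4)# 2/5 · (2,6)# 1/4
Row 3: (3,1)+ 3/4 · (3,2)+ 3/6 · (3,4)# 4/5 · (3,5)+ 0/5
Row 4: (4,1)+ 3/4 · (4,3)# 2/5 · (4,4)# 2/5 · (4,6)# 1/5 · (4,7)+ 1/3
Row 5: (5,1)# 0/2 · (5,2)+ 1/3 · (5,4)+ 1/3 · (5,5)+ 2/4 · (5,6)+ 2/4 · (5,7)# 1/3
Sum over 26 students: 1/3 + 2/5 + 0/4 + 1/3 + 1/3 + 1/2 + 3/5 + 2/7 + 4/6 + 2/5 + 1/4 + 3/4 + 3/6 + 4/5 + 0/5 + 3/4 + 2/5 + 2/5 + 1/5 + 1/3 + 0/2 + 1/3 + 1/3 + 2/4 + 2/4 + 1/3 = 1433/140; mean = 1433/140 ÷ 26 = 1433/3640 = 0.393681… → 0.394.

0.394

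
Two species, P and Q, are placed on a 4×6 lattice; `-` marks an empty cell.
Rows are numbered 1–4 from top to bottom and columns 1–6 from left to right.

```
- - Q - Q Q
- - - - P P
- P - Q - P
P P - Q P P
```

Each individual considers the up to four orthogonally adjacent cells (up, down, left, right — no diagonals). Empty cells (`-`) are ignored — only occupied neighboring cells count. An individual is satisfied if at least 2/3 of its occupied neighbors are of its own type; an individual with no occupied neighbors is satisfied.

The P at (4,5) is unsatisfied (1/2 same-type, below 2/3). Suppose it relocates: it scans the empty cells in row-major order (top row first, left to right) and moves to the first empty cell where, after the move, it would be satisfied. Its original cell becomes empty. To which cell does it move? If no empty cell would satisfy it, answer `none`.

Vacating (4,5). Empty cells in order:
  (1,1): 0/0 same-type → satisfied — stop here.

(1,1)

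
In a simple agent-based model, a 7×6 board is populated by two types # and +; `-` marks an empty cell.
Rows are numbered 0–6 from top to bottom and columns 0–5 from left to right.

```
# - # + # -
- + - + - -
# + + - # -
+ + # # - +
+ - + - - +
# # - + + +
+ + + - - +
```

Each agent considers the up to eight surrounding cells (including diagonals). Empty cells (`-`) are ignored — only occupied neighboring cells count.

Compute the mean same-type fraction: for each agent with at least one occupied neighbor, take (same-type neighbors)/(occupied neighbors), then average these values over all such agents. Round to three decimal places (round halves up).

Row 0: (0,0)# 0/1 · (0,2)# 0/3 · (0,3)+ 1/3 · (0,4)# 0/2
Row 1: (1,1)+ 2/5 · (1,3)+ 2/5
Row 2: (2,0)# 0/4 · (2,1)+ 4/6 · (2,2)+ 4/6 · (2,4)# 1/3
Row 3: (3,0)+ 3/4 · (3,1)+ 5/7 · (3,2)# 1/5 · (3,3)# 2/4 · (3,5)+ 1/2
Row 4: (4,0)+ 2/4 · (4,2)+ 2/5 · (4,5)+ 3/3
Row 5: (5,0)# 1/4 · (5,1)# 1/6 · (5,3)+ 3/3 · (5,4)+ 4/4 · (5,5)+ 3/3
Row 6: (6,0)+ 1/3 · (6,1)+ 2/4 · (6,2)+ 2/3 · (6,5)+ 2/2
Sum over 27 agents: 0/1 + 0/3 + 1/3 + 0/2 + 2/5 + 2/5 + 0/4 + 4/6 + 4/6 + 1/3 + 3/4 + 5/7 + 1/5 + 2/4 + 1/2 + 2/4 + 2/5 + 3/3 + 1/4 + 1/6 + 3/3 + 4/4 + 3/3 + 1/3 + 2/4 + 2/3 + 2/2 = 2789/210; mean = 2789/210 ÷ 27 = 2789/5670 = 0.491887… → 0.492.

0.492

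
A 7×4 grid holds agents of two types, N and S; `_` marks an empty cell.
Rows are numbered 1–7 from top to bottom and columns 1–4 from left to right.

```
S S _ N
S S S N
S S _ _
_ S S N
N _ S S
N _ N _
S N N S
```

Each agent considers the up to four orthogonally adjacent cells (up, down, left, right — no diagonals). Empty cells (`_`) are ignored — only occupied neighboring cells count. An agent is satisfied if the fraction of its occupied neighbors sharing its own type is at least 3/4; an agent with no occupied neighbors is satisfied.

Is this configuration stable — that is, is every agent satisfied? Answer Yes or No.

No

Row 1: (1,1)S 2/2 ok · (1,2)S 2/2 ok · (1,4)N 1/1 ok
Row 2: (2,1)S 3/3 ok · (2,2)S 4/4 ok · (2,3)S 1/2 unhappy · (2,4)N 1/2 unhappy
Row 3: (3,1)S 2/2 ok · (3,2)S 3/3 ok
Row 4: (4,2)S 2/2 ok · (4,3)S 2/3 unhappy · (4,4)N 0/2 unhappy
Row 5: (5,1)N 1/1 ok · (5,3)S 2/3 unhappy · (5,4)S 1/2 unhappy
Row 6: (6,1)N 1/2 unhappy · (6,3)N 1/2 unhappy
Row 7: (7,1)S 0/2 unhappy · (7,2)N 1/2 unhappy · (7,3)N 2/3 unhappy · (7,4)S 0/1 unhappy
For instance (2,3) has only 1/2 same-type neighbors, below 3/4.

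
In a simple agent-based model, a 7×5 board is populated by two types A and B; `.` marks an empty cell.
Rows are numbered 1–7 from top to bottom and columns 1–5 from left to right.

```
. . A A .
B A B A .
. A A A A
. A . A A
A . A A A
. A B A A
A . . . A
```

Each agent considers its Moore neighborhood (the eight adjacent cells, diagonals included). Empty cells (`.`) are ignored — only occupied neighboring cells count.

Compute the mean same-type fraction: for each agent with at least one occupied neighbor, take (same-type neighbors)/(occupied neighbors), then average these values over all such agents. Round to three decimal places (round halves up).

0.757

Row 1: (1,3)A 3/4 · (1,4)A 2/3
Row 2: (2,1)B 0/2 · (2,2)A 3/5 · (2,3)B 0/7 · (2,4)A 5/6
Row 3: (3,2)A 3/5 · (3,3)A 6/7 · (3,4)A 5/6 · (3,5)A 4/4
Row 4: (4,2)A 4/4 · (4,4)A 7/7 · (4,5)A 5/5
Row 5: (5,1)A 2/2 · (5,3)A 5/6 · (5,4)A 6/7 · (5,5)A 5/5
Row 6: (6,2)A 3/4 · (6,3)B 0/4 · (6,4)A 5/6 · (6,5)A 4/4
Row 7: (7,1)A 1/1 · (7,5)A 2/2
Sum over 23 agents: 3/4 + 2/3 + 0/2 + 3/5 + 0/7 + 5/6 + 3/5 + 6/7 + 5/6 + 4/4 + 4/4 + 7/7 + 5/5 + 2/2 + 5/6 + 6/7 + 5/5 + 3/4 + 0/4 + 5/6 + 4/4 + 1/1 + 2/2 = 1219/70; mean = 1219/70 ÷ 23 = 53/70 = 0.757142… → 0.757.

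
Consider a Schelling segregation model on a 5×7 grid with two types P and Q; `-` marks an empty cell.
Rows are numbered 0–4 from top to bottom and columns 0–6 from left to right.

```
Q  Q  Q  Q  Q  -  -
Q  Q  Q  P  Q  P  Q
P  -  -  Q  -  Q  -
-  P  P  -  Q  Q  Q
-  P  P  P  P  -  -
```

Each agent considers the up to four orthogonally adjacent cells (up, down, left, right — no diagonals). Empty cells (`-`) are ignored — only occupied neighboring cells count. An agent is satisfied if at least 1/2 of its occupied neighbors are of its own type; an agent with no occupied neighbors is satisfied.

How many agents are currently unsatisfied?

6

Row 0: (0,0)Q 2/2 ok · (0,1)Q 3/3 ok · (0,2)Q 3/3 ok · (0,3)Q 2/3 ok · (0,4)Q 2/2 ok
Row 1: (1,0)Q 2/3 ok · (1,1)Q 3/3 ok · (1,2)Q 2/3 ok · (1,3)P 0/4 unhappy · (1,4)Q 1/3 unhappy · (1,5)P 0/3 unhappy · (1,6)Q 0/1 unhappy
Row 2: (2,0)P 0/1 unhappy · (2,3)Q 0/1 unhappy · (2,5)Q 1/2 ok
Row 3: (3,1)P 2/2 ok · (3,2)P 2/2 ok · (3,4)Q 1/2 ok · (3,5)Q 3/3 ok · (3,6)Q 1/1 ok
Row 4: (4,1)P 2/2 ok · (4,2)P 3/3 ok · (4,3)P 2/2 ok · (4,4)P 1/2 ok
Unsatisfied: (1,3), (1,4), (1,5), (1,6), (2,0), (2,3) — 6 in total.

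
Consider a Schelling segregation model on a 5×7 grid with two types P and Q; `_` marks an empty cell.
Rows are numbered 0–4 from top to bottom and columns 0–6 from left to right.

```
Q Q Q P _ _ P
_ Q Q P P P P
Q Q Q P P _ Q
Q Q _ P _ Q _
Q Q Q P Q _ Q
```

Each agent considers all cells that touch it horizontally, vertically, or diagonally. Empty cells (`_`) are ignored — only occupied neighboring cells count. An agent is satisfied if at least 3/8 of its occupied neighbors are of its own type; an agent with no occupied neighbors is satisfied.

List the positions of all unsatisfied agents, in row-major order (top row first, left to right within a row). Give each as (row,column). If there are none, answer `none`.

Row 0: (0,0)Q 2/2 ✓ · (0,1)Q 4/4 ✓ · (0,2)Q 3/5 ✓ · (0,3)P 2/4 ✓ · (0,6)P 2/2 ✓
Row 1: (1,1)Q 7/7 ✓ · (1,2)Q 5/8 ✓ · (1,3)P 4/7 ✓ · (1,4)P 5/5 ✓ · (1,5)P 4/5 ✓ · (1,6)P 2/3 ✓
Row 2: (2,0)Q 4/4 ✓ · (2,1)Q 6/6 ✓ · (2,2)Q 4/7 ✓ · (2,3)P 4/6 ✓ · (2,4)P 5/6 ✓ · (2,6)Q 1/3 ✗
Row 3: (3,0)Q 5/5 ✓ · (3,1)Q 7/7 ✓ · (3,3)P 3/6 ✓ · (3,5)Q 3/4 ✓
Row 4: (4,0)Q 3/3 ✓ · (4,1)Q 4/4 ✓ · (4,2)Q 2/4 ✓ · (4,3)P 1/3 ✗ · (4,4)Q 1/3 ✗ · (4,6)Q 1/1 ✓

(2,6), (4,3), (4,4)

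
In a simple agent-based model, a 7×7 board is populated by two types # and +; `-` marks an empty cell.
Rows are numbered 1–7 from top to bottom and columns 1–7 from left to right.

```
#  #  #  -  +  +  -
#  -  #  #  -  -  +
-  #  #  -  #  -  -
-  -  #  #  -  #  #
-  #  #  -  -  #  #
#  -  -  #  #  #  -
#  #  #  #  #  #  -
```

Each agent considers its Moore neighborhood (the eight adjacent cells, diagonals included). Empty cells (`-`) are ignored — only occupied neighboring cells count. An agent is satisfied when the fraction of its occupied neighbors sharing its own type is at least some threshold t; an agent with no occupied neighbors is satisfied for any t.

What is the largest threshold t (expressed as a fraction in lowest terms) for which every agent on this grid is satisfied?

Row 1: (1,1)# 2/2 · (1,2)# 4/4 · (1,3)# 3/3 · (1,5)+ 1/2 · (1,6)+ 2/2
Row 2: (2,1)# 3/3 · (2,3)# 5/5 · (2,4)# 4/5 · (2,7)+ 1/1
Row 3: (3,2)# 4/4 · (3,3)# 5/5 · (3,5)# 3/3
Row 4: (4,3)# 5/5 · (4,4)# 4/4 · (4,6)# 4/4 · (4,7)# 3/3
Row 5: (5,2)# 3/3 · (5,3)# 4/4 · (5,6)# 5/5 · (5,7)# 4/4
Row 6: (6,1)# 3/3 · (6,4)# 5/5 · (6,5)# 6/6 · (6,6)# 5/5
Row 7: (7,1)# 2/2 · (7,2)# 3/3 · (7,3)# 3/3 · (7,4)# 4/4 · (7,5)# 5/5 · (7,6)# 3/3
The smallest same-type fraction is 1/2 at (1,5), which reduces to 1/2. Any threshold above that leaves this agent unsatisfied.

1/2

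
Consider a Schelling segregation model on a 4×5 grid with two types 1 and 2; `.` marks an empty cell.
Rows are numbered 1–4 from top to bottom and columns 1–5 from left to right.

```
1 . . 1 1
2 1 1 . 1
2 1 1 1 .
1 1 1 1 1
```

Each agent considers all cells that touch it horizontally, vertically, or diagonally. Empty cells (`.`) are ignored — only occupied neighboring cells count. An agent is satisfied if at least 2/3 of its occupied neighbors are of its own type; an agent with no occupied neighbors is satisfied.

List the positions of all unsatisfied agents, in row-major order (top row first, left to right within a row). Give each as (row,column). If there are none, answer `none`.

(1,1)1 1/2 ✗
(1,4)1 3/3 ✓
(1,5)1 2/2 ✓
(2,1)2 1/4 ✗
(2,2)1 4/6 ✓
(2,3)1 5/5 ✓
(2,5)1 3/3 ✓
(3,1)2 1/5 ✗
(3,2)1 6/8 ✓
(3,3)1 7/7 ✓
(3,4)1 6/6 ✓
(4,1)1 2/3 ✓
(4,2)1 4/5 ✓
(4,3)1 5/5 ✓
(4,4)1 4/4 ✓
(4,5)1 2/2 ✓

(1,1), (2,1), (3,1)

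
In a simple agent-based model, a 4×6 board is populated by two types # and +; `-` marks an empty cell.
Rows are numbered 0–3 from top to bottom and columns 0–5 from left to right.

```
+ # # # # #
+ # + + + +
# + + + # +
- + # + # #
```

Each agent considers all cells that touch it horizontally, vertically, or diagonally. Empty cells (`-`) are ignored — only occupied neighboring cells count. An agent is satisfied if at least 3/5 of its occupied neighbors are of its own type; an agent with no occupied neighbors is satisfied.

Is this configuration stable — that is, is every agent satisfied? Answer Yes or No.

(0,0)+ 1/3 not
(0,1)# 2/5 not
(0,2)# 3/5 satisfied
(0,3)# 2/5 not
(0,4)# 2/5 not
(0,5)# 1/3 not
(1,0)+ 2/5 not
(1,1)# 3/8 not
(1,2)+ 4/8 not
(1,3)+ 4/8 not
(1,4)+ 4/8 not
(1,5)+ 2/5 not
(2,0)# 1/4 not
(2,1)+ 4/7 not
(2,2)+ 6/8 satisfied
(2,3)+ 5/8 satisfied
(2,4)# 2/8 not
(2,5)+ 2/5 not
(3,1)+ 2/4 not
(3,2)# 0/5 not
(3,3)+ 2/5 not
(3,4)# 2/5 not
(3,5)# 2/3 satisfied
For instance (0,0) has only 1/3 same-type neighbors, below 3/5.

No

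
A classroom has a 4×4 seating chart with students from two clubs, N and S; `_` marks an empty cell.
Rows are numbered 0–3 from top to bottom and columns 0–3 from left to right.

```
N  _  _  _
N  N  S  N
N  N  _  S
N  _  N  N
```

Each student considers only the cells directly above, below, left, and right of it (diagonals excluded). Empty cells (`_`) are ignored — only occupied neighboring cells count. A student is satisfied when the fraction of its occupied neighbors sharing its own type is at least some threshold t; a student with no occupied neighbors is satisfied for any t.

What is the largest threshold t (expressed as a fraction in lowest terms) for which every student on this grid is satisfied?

(0,0)N 1/1
(1,0)N 3/3
(1,1)N 2/3
(1,2)S 0/2
(1,3)N 0/2
(2,0)N 3/3
(2,1)N 2/2
(2,3)S 0/2
(3,0)N 1/1
(3,2)N 1/1
(3,3)N 1/2
The smallest same-type fraction is 0/2 at (1,2), which reduces to 0/1. Any threshold above that leaves this student unsatisfied.

0/1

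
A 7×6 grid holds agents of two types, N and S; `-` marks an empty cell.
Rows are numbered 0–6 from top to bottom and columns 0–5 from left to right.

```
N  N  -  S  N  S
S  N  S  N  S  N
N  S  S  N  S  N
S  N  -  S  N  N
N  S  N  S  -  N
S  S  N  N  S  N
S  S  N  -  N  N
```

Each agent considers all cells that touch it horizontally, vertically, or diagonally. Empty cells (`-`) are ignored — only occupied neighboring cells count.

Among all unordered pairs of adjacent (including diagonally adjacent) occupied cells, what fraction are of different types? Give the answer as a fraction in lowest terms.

8/15

Scan each occupied cell's neighbors to the right and below (and the two forward diagonals) so each pair is counted once.
Row 0: N(0,0)–N(0,1)= N(0,0)–S(1,0)≠ N(0,0)–N(1,1)= N(0,1)–N(1,1)= N(0,1)–S(1,2)≠ N(0,1)–S(1,0)≠ S(0,3)–N(0,4)≠ S(0,3)–N(1,3)≠ S(0,3)–S(1,4)= S(0,3)–S(1,2)= N(0,4)–S(0,5)≠ N(0,4)–S(1,4)≠ N(0,4)–N(1,5)= N(0,4)–N(1,3)= S(0,5)–N(1,5)≠ S(0,5)–S(1,4)=  → 8/16 unlike.
Row 1: S(1,0)–N(1,1)≠ S(1,0)–N(2,0)≠ S(1,0)–S(2,1)= N(1,1)–S(1,2)≠ N(1,1)–S(2,1)≠ N(1,1)–S(2,2)≠ N(1,1)–N(2,0)= S(1,2)–N(1,3)≠ S(1,2)–S(2,2)= S(1,2)–N(2,3)≠ S(1,2)–S(2,1)= N(1,3)–S(1,4)≠ N(1,3)–N(2,3)= N(1,3)–S(2,4)≠ N(1,3)–S(2,2)≠ S(1,4)–N(1,5)≠ S(1,4)–S(2,4)= S(1,4)–N(2,5)≠ S(1,4)–N(2,3)≠ N(1,5)–N(2,5)= N(1,5)–S(2,4)≠  → 14/21 unlike.
Row 2: N(2,0)–S(2,1)≠ N(2,0)–S(3,0)≠ N(2,0)–N(3,1)= S(2,1)–S(2,2)= S(2,1)–N(3,1)≠ S(2,1)–S(3,0)= S(2,2)–N(2,3)≠ S(2,2)–S(3,3)= S(2,2)–N(3,1)≠ N(2,3)–S(2,4)≠ N(2,3)–S(3,3)≠ N(2,3)–N(3,4)= S(2,4)–N(2,5)≠ S(2,4)–N(3,4)≠ S(2,4)–N(3,5)≠ S(2,4)–S(3,3)= N(2,5)–N(3,5)= N(2,5)–N(3,4)=  → 10/18 unlike.
Row 3: S(3,0)–N(3,1)≠ S(3,0)–N(4,0)≠ S(3,0)–S(4,1)= N(3,1)–S(4,1)≠ N(3,1)–N(4,2)= N(3,1)–N(4,0)= S(3,3)–N(3,4)≠ S(3,3)–S(4,3)= S(3,3)–N(4,2)≠ N(3,4)–N(3,5)= N(3,4)–N(4,5)= N(3,4)–S(4,3)≠ N(3,5)–N(4,5)=  → 6/13 unlike.
Row 4: N(4,0)–S(4,1)≠ N(4,0)–S(5,0)≠ N(4,0)–S(5,1)≠ S(4,1)–N(4,2)≠ S(4,1)–S(5,1)= S(4,1)–N(5,2)≠ S(4,1)–S(5,0)= N(4,2)–S(4,3)≠ N(4,2)–N(5,2)= N(4,2)–N(5,3)= N(4,2)–S(5,1)≠ S(4,3)–N(5,3)≠ S(4,3)–S(5,4)= S(4,3)–N(5,2)≠ N(4,5)–N(5,5)= N(4,5)–S(5,4)≠  → 10/16 unlike.
Row 5: S(5,0)–S(5,1)= S(5,0)–S(6,0)= S(5,0)–S(6,1)= S(5,1)–N(5,2)≠ S(5,1)–S(6,1)= S(5,1)–N(6,2)≠ S(5,1)–S(6,0)= N(5,2)–N(5,3)= N(5,2)–N(6,2)= N(5,2)–S(6,1)≠ N(5,3)–S(5,4)≠ N(5,3)–N(6,4)= N(5,3)–N(6,2)= S(5,4)–N(5,5)≠ S(5,4)–N(6,4)≠ S(5,4)–N(6,5)≠ N(5,5)–N(6,5)= N(5,5)–N(6,4)=  → 7/18 unlike.
Row 6: S(6,0)–S(6,1)= S(6,1)–N(6,2)≠ N(6,4)–N(6,5)=  → 1/3 unlike.
Total adjacent occupied pairs: 105; unlike-type pairs: 56.
56/105 reduces to 8/15.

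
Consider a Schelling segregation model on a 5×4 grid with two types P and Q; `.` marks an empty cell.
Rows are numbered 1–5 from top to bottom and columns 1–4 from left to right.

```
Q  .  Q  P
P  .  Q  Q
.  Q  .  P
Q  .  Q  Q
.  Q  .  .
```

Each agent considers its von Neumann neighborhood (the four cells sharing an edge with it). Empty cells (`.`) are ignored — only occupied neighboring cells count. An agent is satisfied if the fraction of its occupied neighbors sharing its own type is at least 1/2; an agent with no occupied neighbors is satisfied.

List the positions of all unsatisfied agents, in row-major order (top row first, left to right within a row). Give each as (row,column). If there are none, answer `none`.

(1,1), (1,4), (2,1), (2,4), (3,4)

Row 1: (1,1)Q 0/1 unhappy · (1,3)Q 1/2 ok · (1,4)P 0/2 unhappy
Row 2: (2,1)P 0/1 unhappy · (2,3)Q 2/2 ok · (2,4)Q 1/3 unhappy
Row 3: (3,2)Q 0/0 ok · (3,4)P 0/2 unhappy
Row 4: (4,1)Q 0/0 ok · (4,3)Q 1/1 ok · (4,4)Q 1/2 ok
Row 5: (5,2)Q 0/0 ok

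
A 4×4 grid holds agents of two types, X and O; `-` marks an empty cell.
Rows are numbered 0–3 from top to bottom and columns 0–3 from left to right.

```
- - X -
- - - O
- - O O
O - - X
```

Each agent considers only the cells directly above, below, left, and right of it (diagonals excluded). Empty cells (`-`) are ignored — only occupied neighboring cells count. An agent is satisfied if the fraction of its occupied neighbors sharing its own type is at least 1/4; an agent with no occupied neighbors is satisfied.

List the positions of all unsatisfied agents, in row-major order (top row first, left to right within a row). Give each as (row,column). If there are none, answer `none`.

(0,2)X 0/0 satisfied
(1,3)O 1/1 satisfied
(2,2)O 1/1 satisfied
(2,3)O 2/3 satisfied
(3,0)O 0/0 satisfied
(3,3)X 0/1 not

(3,3)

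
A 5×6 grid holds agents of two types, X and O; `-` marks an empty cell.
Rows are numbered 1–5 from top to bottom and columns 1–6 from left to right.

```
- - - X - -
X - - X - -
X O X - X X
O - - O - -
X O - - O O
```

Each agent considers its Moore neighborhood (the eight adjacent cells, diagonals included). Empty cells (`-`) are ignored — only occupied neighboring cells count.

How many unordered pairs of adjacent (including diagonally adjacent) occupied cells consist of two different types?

8

Scan each occupied cell's neighbors to the right and below (and the two forward diagonals) so each pair is counted once.
From row 1: 0 unlike of 1 pairs (running 0/1).
From row 2: 1 unlike of 4 pairs (running 1/5).
From row 3: 5 unlike of 7 pairs (running 6/12).
From row 4: 1 unlike of 3 pairs (running 7/15).
From row 5: 1 unlike of 2 pairs (running 8/17).
Total adjacent occupied pairs: 17; unlike-type pairs: 8.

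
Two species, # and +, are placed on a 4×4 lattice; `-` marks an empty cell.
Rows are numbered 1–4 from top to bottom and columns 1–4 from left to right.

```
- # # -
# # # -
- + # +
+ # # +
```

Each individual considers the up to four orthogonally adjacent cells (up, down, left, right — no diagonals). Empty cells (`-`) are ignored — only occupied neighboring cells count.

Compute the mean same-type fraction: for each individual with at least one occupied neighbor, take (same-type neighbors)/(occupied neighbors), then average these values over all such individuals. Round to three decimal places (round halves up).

0.604

Row 1: (1,2)# 2/2 · (1,3)# 2/2
Row 2: (2,1)# 1/1 · (2,2)# 3/4 · (2,3)# 3/3
Row 3: (3,2)+ 0/3 · (3,3)# 2/4 · (3,4)+ 1/2
Row 4: (4,1)+ 0/1 · (4,2)# 1/3 · (4,3)# 2/3 · (4,4)+ 1/2
Sum over 12 individuals: 2/2 + 2/2 + 1/1 + 3/4 + 3/3 + 0/3 + 2/4 + 1/2 + 0/1 + 1/3 + 2/3 + 1/2 = 29/4; mean = 29/4 ÷ 12 = 29/48 = 0.604166… → 0.604.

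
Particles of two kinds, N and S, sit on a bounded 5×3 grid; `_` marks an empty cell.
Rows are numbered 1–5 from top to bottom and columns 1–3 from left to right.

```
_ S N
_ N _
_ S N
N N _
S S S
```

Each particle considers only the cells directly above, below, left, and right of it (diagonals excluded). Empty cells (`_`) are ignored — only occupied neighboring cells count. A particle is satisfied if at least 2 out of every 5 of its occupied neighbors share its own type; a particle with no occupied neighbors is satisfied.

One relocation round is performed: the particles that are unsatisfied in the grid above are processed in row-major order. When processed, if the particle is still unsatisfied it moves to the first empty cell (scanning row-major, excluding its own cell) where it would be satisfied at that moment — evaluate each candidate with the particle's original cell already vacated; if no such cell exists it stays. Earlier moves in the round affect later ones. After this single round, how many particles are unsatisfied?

0

Initially unsatisfied (in order): (1,2), (1,3), (2,2), (3,2), (3,3), (4,2).
  (1,2) → (1,1).
  (1,3): now satisfied by earlier moves; stays.
  (2,2) → (1,2).
  (3,2) → (2,1).
  (3,3): now satisfied by earlier moves; stays.
  (4,2): now satisfied by earlier moves; stays.
Resulting grid:
S N N
S _ _
_ _ N
N N _
S S S
All satisfied now.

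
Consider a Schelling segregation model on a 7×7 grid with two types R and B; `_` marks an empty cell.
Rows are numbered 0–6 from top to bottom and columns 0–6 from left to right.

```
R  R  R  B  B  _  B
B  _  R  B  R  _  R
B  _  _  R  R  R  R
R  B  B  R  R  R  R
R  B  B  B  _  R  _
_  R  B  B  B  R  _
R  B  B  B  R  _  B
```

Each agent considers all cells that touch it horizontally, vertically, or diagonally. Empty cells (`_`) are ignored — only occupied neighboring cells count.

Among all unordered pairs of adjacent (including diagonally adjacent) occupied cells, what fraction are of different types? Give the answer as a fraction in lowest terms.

Scan each occupied cell's neighbors to the right and below (and the two forward diagonals) so each pair is counted once.
Row 0: R(0,0)–R(0,1)= R(0,0)–B(1,0)≠ R(0,1)–R(0,2)= R(0,1)–R(1,2)= R(0,1)–B(1,0)≠ R(0,2)–B(0,3)≠ R(0,2)–R(1,2)= R(0,2)–B(1,3)≠ B(0,3)–B(0,4)= B(0,3)–B(1,3)= B(0,3)–R(1,4)≠ B(0,3)–R(1,2)≠ B(0,4)–R(1,4)≠ B(0,4)–B(1,3)= B(0,6)–R(1,6)≠  → 8/15 unlike.
Row 1: B(1,0)–B(2,0)= R(1,2)–B(1,3)≠ R(1,2)–R(2,3)= B(1,3)–R(1,4)≠ B(1,3)–R(2,3)≠ B(1,3)–R(2,4)≠ R(1,4)–R(2,4)= R(1,4)–R(2,5)= R(1,4)–R(2,3)= R(1,6)–R(2,6)= R(1,6)–R(2,5)=  → 4/11 unlike.
Row 2: B(2,0)–R(3,0)≠ B(2,0)–B(3,1)= R(2,3)–R(2,4)= R(2,3)–R(3,3)= R(2,3)–R(3,4)= R(2,3)–B(3,2)≠ R(2,4)–R(2,5)= R(2,4)–R(3,4)= R(2,4)–R(3,5)= R(2,4)–R(3,3)= R(2,5)–R(2,6)= R(2,5)–R(3,5)= R(2,5)–R(3,6)= R(2,5)–R(3,4)= R(2,6)–R(3,6)= R(2,6)–R(3,5)=  → 2/16 unlike.
Row 3: R(3,0)–B(3,1)≠ R(3,0)–R(4,0)= R(3,0)–B(4,1)≠ B(3,1)–B(3,2)= B(3,1)–B(4,1)= B(3,1)–B(4,2)= B(3,1)–R(4,0)≠ B(3,2)–R(3,3)≠ B(3,2)–B(4,2)= B(3,2)–B(4,3)= B(3,2)–B(4,1)= R(3,3)–R(3,4)= R(3,3)–B(4,3)≠ R(3,3)–B(4,2)≠ R(3,4)–R(3,5)= R(3,4)–R(4,5)= R(3,4)–B(4,3)≠ R(3,5)–R(3,6)= R(3,5)–R(4,5)= R(3,6)–R(4,5)=  → 7/20 unlike.
Row 4: R(4,0)–B(4,1)≠ R(4,0)–R(5,1)= B(4,1)–B(4,2)= B(4,1)–R(5,1)≠ B(4,1)–B(5,2)= B(4,2)–B(4,3)= B(4,2)–B(5,2)= B(4,2)–B(5,3)= B(4,2)–R(5,1)≠ B(4,3)–B(5,3)= B(4,3)–B(5,4)= B(4,3)–B(5,2)= R(4,5)–R(5,5)= R(4,5)–B(5,4)≠  → 4/14 unlike.
Row 5: R(5,1)–B(5,2)≠ R(5,1)–B(6,1)≠ R(5,1)–B(6,2)≠ R(5,1)–R(6,0)= B(5,2)–B(5,3)= B(5,2)–B(6,2)= B(5,2)–B(6,3)= B(5,2)–B(6,1)= B(5,3)–B(5,4)= B(5,3)–B(6,3)= B(5,3)–R(6,4)≠ B(5,3)–B(6,2)= B(5,4)–R(5,5)≠ B(5,4)–R(6,4)≠ B(5,4)–B(6,3)= R(5,5)–B(6,6)≠ R(5,5)–R(6,4)=  → 7/17 unlike.
Row 6: R(6,0)–B(6,1)≠ B(6,1)–B(6,2)= B(6,2)–B(6,3)= B(6,3)–R(6,4)≠  → 2/4 unlike.
Total adjacent occupied pairs: 97; unlike-type pairs: 34.
34/97 is already in lowest terms.

34/97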